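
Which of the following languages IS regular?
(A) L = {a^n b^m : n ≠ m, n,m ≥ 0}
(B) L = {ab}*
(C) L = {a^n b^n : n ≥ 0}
(B) {ab}*

(B) L = {ab}* is regular.

This can be recognized by a finite automaton (DFA/NFA).
Regular expressions like {ab}* define regular languages.

The other choices are not regular:
- {a^n b^m : n ≠ m, n,m ≥ 0}: After pumping a's, we can make n = m
- {a^n b^n : n ≥ 0}: After pumping, the number of a's and b's become unequal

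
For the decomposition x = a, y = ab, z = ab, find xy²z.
aababab

Given x = 'a', y = 'ab', z = 'ab' and i = 2:

xy^2z = x + y·y·...·y (2 times) + z
       = 'a' + 'ab'^2 + 'ab'
       = 'a' + 'abab' + 'ab'
       = 'aababab'

The pumped string is 'aababab' with length 7.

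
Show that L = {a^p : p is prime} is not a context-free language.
Assume for contradiction that L is context-free, and let p ≥ 1 be the pumping length given by the pumping lemma for CFLs.
Choose a prime q with q ≥ p and let s = a^q. Then s ∈ L and |s| = q ≥ p.
By the CFL pumping lemma, s = uvxyz for some u, v, x, y, z with |vxy| ≤ p, |vy| ≥ 1, and uv^i xy^i z ∈ L for every i ≥ 0.
All symbols are a's, so only lengths matter: let k = |vy|, with 1 ≤ k ≤ p. Then |uv^i xy^i z| = q + (i − 1)k.

Take i = q + 1: the length is q + qk = q(k + 1).
Both factors satisfy q ≥ 2 and k + 1 ≥ 2, so q(k + 1) is composite and uv^(q+1) xy^(q+1) z ∉ L.

This contradicts the CFL pumping lemma, which requires uv^i xy^i z ∈ L for all i ≥ 0.
Hence L = {a^p : p is prime} is not context-free. ∎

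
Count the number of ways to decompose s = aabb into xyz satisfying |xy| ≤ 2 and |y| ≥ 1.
3

For s = 'aabb' with pumping length p = 2:

Constraints: |xy| ≤ 2, |y| > 0

Valid decompositions (|xy| ≤ p, |y| ≥ 1):
  • x='', y='a', z='abb'
  • x='a', y='a', z='bb'
  • x='', y='aa', z='bb'

Total count: 3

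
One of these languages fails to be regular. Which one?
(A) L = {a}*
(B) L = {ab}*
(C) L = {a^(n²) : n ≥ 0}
(C) {a^(n²) : n ≥ 0}

(C) L = {a^(n²) : n ≥ 0} is NOT regular.

The pumping lemma can be used to prove this:
After pumping, length is no longer a perfect square

The other languages are regular because they can be recognized by finite automata.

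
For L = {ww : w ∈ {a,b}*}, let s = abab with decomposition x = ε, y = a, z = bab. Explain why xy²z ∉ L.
xy²z = aabab ∉ L

Pumping with i = 2 replaces y = a by y² = aa:
- Original: s = xyz = abab; abab splits into halves ab · ab, which are equal, so it is in L (w = ab)
- Pumped: xy²z = ε · aa · bab = aabab
- aabab has odd length 5, so it cannot be written as ww and is not in L

The pumping lemma would require xy²z ∈ L, so this decomposition yields a contradiction.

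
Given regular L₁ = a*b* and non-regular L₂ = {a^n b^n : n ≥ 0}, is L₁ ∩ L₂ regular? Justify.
No — L₁ ∩ L₂ is not regular.

Every string a^n b^n already lies in a*b*, so L₁ ∩ L₂ = {a^n b^n : n ≥ 0} = L₂ itself, which is the standard non-regular language (pump s = a^p b^p).

Note that the bare facts "L₁ regular, L₂ non-regular" do not settle the question by themselves: the closure of regular languages under ∪, ∩, complement and difference applies only when BOTH operands are regular. With a non-regular operand the result can come out regular or non-regular depending on the specific languages, so one has to work out L₁ ∩ L₂ for this particular pair, as above.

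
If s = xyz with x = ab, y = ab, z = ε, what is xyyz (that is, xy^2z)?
ababab

Given x = 'ab', y = 'ab', z = '' and i = 2:

xy^2z = x + y·y·...·y (2 times) + z
       = 'ab' + 'ab'^2 + ''
       = 'ab' + 'abab' + ''
       = 'ababab'

The pumped string is 'ababab' with length 6.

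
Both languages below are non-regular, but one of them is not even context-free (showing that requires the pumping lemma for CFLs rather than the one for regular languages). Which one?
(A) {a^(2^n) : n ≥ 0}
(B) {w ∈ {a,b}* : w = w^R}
(A) {a^(2^n) : n ≥ 0}

(A) {a^(2^n) : n ≥ 0} requires the CFL pumping lemma.

- {w ∈ {a,b}* : w = w^R} is context-free (but not regular)
  • Can be shown non-regular with the regular pumping lemma
  • After pumping, the string is no longer symmetric

- {a^(2^n) : n ≥ 0} is NOT context-free
  • Requires the CFL pumping lemma to prove
  • Gaps between powers of 2 grow exponentially

The CFL pumping lemma is "stronger" in that it can prove non-membership
in the larger class of context-free languages.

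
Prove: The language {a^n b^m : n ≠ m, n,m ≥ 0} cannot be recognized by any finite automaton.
Assume for contradiction that L is regular, and let p ≥ 1 be the pumping length given by the pumping lemma.
Choose s = a^p b^(p + p!). Then s ∈ L because p ≠ p + p! (as p! ≥ 1), and |s| ≥ p.
By the pumping lemma, s = xyz for some x, y, z with |xy| ≤ p, |y| ≥ 1, and xy^i z ∈ L for every i ≥ 0.
Since |xy| ≤ p and the first p symbols of s are all a's, y = a^k for some k with 1 ≤ k ≤ p.
For every i ≥ 0, xy^i z = a^(p + (i − 1)k) b^(p + p!).

Because 1 ≤ k ≤ p, k divides p!. Let t = p!/k (a positive integer) and take i = t + 1.
Then the number of a's is p + tk = p + p!, which equals the number of b's.
So xy^(t+1) z = a^(p + p!) b^(p + p!) has equally many a's and b's and is NOT in L.

This contradicts the pumping lemma, which requires xy^i z ∈ L for all i ≥ 0.
Hence L = {a^n b^m : n ≠ m, n,m ≥ 0} is not regular. ∎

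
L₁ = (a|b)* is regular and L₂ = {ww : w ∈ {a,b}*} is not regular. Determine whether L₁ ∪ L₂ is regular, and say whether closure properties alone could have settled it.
Yes — L₁ ∪ L₂ is regular.

{ww} ⊆ (a|b)*, so L₁ ∪ L₂ = (a|b)*, which is regular.

Note that the bare facts "L₁ regular, L₂ non-regular" do not settle the question by themselves: the closure of regular languages under ∪, ∩, complement and difference applies only when BOTH operands are regular. With a non-regular operand the result can come out regular or non-regular depending on the specific languages, so one has to work out L₁ ∪ L₂ for this particular pair, as above.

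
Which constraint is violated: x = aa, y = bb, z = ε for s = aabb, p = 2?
Violated: |xy| ≤ p

The decomposition x = aa, y = bb, z = ε for s = aabb with p = 2
violates the constraint: |xy| ≤ p

|xy| = |aabb| = 4 > 2 = p. The decomposition puts too many characters in xy.

Pumping lemma constraints:
1. xyz = s (decomposition is valid)
2. |xy| ≤ p
3. |y| > 0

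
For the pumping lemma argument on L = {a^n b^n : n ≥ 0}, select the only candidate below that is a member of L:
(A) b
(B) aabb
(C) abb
(B) aabb

The pumping lemma is applied to a string s that lies in L, so first check membership of each option:
- (A) b has 0 a's and 1 b's; 0 ≠ 1, so it is not in L ✗
- (B) aabb = a^2 b^2 has equal counts (2 = 2), so it is in L ✓
- (C) abb has 1 a's and 2 b's; 1 ≠ 2, so it is not in L ✗

Only (B) aabb is in L, so it is the only candidate that could play the role of s.
(In a complete proof one picks s in terms of the pumping length p so that |s| ≥ p is guaranteed; a fixed string like aabb illustrates the shape of such an s.)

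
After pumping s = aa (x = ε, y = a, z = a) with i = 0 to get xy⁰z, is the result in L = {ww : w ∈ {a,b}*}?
No

xy⁰z = ε · ε · a = a.
a has odd length 1, so it cannot be written as ww and is not in L.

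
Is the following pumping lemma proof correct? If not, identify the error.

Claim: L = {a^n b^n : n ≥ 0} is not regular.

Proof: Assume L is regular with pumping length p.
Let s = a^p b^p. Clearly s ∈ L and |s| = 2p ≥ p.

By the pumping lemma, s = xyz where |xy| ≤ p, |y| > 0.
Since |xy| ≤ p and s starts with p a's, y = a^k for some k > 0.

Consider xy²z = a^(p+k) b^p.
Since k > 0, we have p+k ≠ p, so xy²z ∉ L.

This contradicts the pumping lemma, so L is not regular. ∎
The proof is correct.

This proof is valid because:
1. The string s = a^p b^p is correctly in L
2. The decomposition analysis is correct: y must consist only of a's
3. The contradiction is valid: pumping increases a's but not b's
4. The conclusion follows logically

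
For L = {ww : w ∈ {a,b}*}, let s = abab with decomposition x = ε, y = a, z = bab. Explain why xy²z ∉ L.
xy²z = aabab ∉ L

Pumping with i = 2 replaces y = a by y² = aa:
- Original: s = xyz = abab; abab splits into halves ab · ab, which are equal, so it is in L (w = ab)
- Pumped: xy²z = ε · aa · bab = aabab
- aabab has odd length 5, so it cannot be written as ww and is not in L

The pumping lemma would require xy²z ∈ L, so this decomposition yields a contradiction.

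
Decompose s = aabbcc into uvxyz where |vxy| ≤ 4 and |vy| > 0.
u='a', v='a', x='bb', y='c', z='c'

For s = aabbcc with pumping length p = 4:

One valid decomposition:
- u = 'a'
- v = 'a'
- x = 'bb'
- y = 'c'
- z = 'c'

Verification:
- uvxyz = 'a' + 'a' + 'bb' + 'c' + 'c' = aabbcc ✓
- |vxy| = |'abbc'| = 4 ≤ 4 ✓
- |vy| = |'ac'| = 2 > 0 ✓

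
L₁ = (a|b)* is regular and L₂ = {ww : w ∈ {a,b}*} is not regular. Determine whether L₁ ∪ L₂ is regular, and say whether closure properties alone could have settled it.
Yes — L₁ ∪ L₂ is regular.

{ww} ⊆ (a|b)*, so L₁ ∪ L₂ = (a|b)*, which is regular.

Note that the bare facts "L₁ regular, L₂ non-regular" do not settle the question by themselves: the closure of regular languages under ∪, ∩, complement and difference applies only when BOTH operands are regular. With a non-regular operand the result can come out regular or non-regular depending on the specific languages, so one has to work out L₁ ∪ L₂ for this particular pair, as above.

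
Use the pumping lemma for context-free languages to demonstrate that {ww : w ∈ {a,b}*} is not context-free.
Assume for contradiction that L is context-free, and let p ≥ 1 be the pumping length given by the pumping lemma for CFLs.
Choose s = a^p b^p a^p b^p. Then s ∈ L (take w = a^p b^p) and |s| = 4p ≥ p.
By the CFL pumping lemma, s = uvxyz for some u, v, x, y, z with |vxy| ≤ p, |vy| ≥ 1, and uv^i xy^i z ∈ L for every i ≥ 0.

Write s as four blocks A₁ B₁ A₂ B₂ with A₁ = A₂ = a^p and B₁ = B₂ = b^p. Since |vxy| ≤ p, the window vxy lies inside at most two adjacent blocks. Take i = 0 and let t = uxz, so |t| = 4p − |vy| with 1 ≤ |vy| ≤ p. If |t| is odd, t ∉ L immediately, so assume |vy| is even (hence |vy| ≥ 2) and |t|/2 = 2p − |vy|/2, which satisfies p ≤ |t|/2 ≤ 2p − 1.

Case 1 (vxy inside A₁B₁): t = a^(p−j) b^(p−l) a^p b^p with j + l = |vy|. The second half of t has length < 2p, so it is a suffix of the trailing a^p b^p and ends in b; the first half is a^(p−j) b^(p−l) a^((j+l)/2), which ends in a because (j+l)/2 ≥ 1. The halves differ, so t ∉ L.

Case 2 (vxy inside B₁A₂, straddling the middle): t = a^p b^(p−j) a^(p−l) b^p with j + l = |vy|. If t = ww, then w is a prefix of t of length ≥ p, so w begins with a^p; and w is a suffix of t of length ≥ p, so w ends with b^p. That forces |w| ≥ 2p, contradicting |w| = |t|/2 ≤ 2p − 1. So t ∉ L.

Case 3 (vxy inside A₂B₂): t = a^p b^p a^(p−j) b^(p−l) with j + l = |vy|. The first half of t is a prefix of a^p b^p, so it begins with a; the second half is b^((j+l)/2) a^(p−j) b^(p−l), which begins with b. The halves differ, so t ∉ L.

In every case uv⁰xy⁰z = uxz ∉ L.

This contradicts the CFL pumping lemma, which requires uv^i xy^i z ∈ L for all i ≥ 0.
Hence L = {ww : w ∈ {a,b}*} is not context-free. ∎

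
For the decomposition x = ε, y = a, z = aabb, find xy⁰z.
aabb

Given x = '', y = 'a', z = 'aabb' and i = 0:

xy^0z = x + y·y·...·y (0 times) + z
       = '' + 'a'^0 + 'aabb'
       = '' + '' + 'aabb'
       = 'aabb'

The pumped string is 'aabb' with length 4.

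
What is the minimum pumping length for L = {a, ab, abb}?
p = 4

For a finite language L, the pumping lemma holds vacuously if p > max|s| for s ∈ L.

The longest string in L = {a, ab, abb} has length 3.
If p = 4, then no string s ∈ L has |s| ≥ p, so the condition is vacuously true.

The minimum pumping length is p = 4.

Why no smaller p works: for any p ≤ 3, the longest string s ∈ L has |s| = 3 ≥ p, so it would
have to be pumpable; but pumping up (i = 2, 3, ...) produces ever longer strings, which cannot all lie in the
finite language L. So the pumping property fails for every p ≤ 3.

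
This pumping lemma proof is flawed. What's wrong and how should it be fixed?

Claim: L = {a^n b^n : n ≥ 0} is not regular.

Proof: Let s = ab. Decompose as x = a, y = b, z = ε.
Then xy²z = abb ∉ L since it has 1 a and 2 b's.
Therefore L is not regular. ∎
Error: The string s = ab might be shorter than the pumping length p.

Correction: Choose s = a^p b^p to ensure |s| ≥ p. Also, the decomposition is wrong: with |xy| ≤ p, y cannot include b's when s starts with p a's.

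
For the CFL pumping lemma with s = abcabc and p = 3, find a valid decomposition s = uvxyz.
u='ab', v='c', x='a', y='b', z='c'

For s = abcabc with pumping length p = 3:

One valid decomposition:
- u = 'ab'
- v = 'c'
- x = 'a'
- y = 'b'
- z = 'c'

Verification:
- uvxyz = 'ab' + 'c' + 'a' + 'b' + 'c' = abcabc ✓
- |vxy| = |'cab'| = 3 ≤ 3 ✓
- |vy| = |'cb'| = 2 > 0 ✓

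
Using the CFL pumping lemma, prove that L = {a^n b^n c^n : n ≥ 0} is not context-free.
Assume for contradiction that L is context-free, and let p ≥ 1 be the pumping length given by the pumping lemma for CFLs.
Choose s = a^p b^p c^p. Then s ∈ L and |s| = 3p ≥ p.
By the CFL pumping lemma, s = uvxyz for some u, v, x, y, z with |vxy| ≤ p, |vy| ≥ 1, and uv^i xy^i z ∈ L for every i ≥ 0.

Because |vxy| ≤ p, the window vxy cannot contain both an a and a c: any substring of s containing both must include the entire block b^p plus at least one a and one c, so it has length ≥ p + 2 > p.
Hence at least one of the letters a, c does not occur in vy at all.

Take i = 0: the string uxz is obtained from s by deleting |vy| ≥ 1 symbols, so |uxz| = 3p − |vy| < 3p.
But the letter (a or c) that does not occur in vy still occurs exactly p times in uxz. Every string of L with exactly p copies of some letter is a^p b^p c^p, of length 3p. Since |uxz| < 3p, uxz ∉ L.

This contradicts the CFL pumping lemma, which requires uv^i xy^i z ∈ L for all i ≥ 0.
Hence L = {a^n b^n c^n : n ≥ 0} is not context-free. ∎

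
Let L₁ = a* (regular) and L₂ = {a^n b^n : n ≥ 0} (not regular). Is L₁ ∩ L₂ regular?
Yes — L₁ ∩ L₂ is regular.

A string of a* contains no b's, and the only string of {a^n b^n} with no b's is ε (n = 0). So L₁ ∩ L₂ = {ε}, a finite language, which is regular.

Note that the bare facts "L₁ regular, L₂ non-regular" do not settle the question by themselves: the closure of regular languages under ∪, ∩, complement and difference applies only when BOTH operands are regular. With a non-regular operand the result can come out regular or non-regular depending on the specific languages, so one has to work out L₁ ∩ L₂ for this particular pair, as above.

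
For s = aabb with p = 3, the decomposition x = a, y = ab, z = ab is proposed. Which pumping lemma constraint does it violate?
Violated: xyz = s

The decomposition x = a, y = ab, z = ab for s = aabb with p = 3
violates the constraint: xyz = s

xyz = 'a' + 'ab' + 'ab' = 'aabab' ≠ 'aabb' = s. The decomposition doesn't reconstruct s.

Pumping lemma constraints:
1. xyz = s (decomposition is valid)
2. |xy| ≤ p
3. |y| > 0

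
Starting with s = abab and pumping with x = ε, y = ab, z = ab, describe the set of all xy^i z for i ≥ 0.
{xy^i z : i ≥ 0} = {(ab)^(i+1) : i ≥ 0} = {ab, abab, ababab, ...}

With x = ε, y = ab, z = ab: Pumping 'ab' gives strings of alternating a's and b's.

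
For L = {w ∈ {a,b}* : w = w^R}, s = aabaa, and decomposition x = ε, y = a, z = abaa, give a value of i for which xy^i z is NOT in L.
i = 0

xy⁰z = ε · ε · abaa = abaa; abaa reversed is aaba ≠ abaa, so it is not a palindrome and is not in L.
(Other choices also work, e.g. i = 2, 3; only i = 1 is guaranteed to stay in L since xy¹z = s.)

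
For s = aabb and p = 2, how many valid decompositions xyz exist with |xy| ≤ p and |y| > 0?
3

For s = 'aabb' with pumping length p = 2:

Constraints: |xy| ≤ 2, |y| > 0

Valid decompositions (|xy| ≤ p, |y| ≥ 1):
  • x='', y='a', z='abb'
  • x='a', y='a', z='bb'
  • x='', y='aa', z='bb'

Total count: 3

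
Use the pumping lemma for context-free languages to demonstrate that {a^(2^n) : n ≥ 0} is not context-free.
Assume for contradiction that L is context-free, and let p ≥ 1 be the pumping length given by the pumping lemma for CFLs.
Choose s = a^(2^p). Then s ∈ L and |s| = 2^p ≥ p.
By the CFL pumping lemma, s = uvxyz for some u, v, x, y, z with |vxy| ≤ p, |vy| ≥ 1, and uv^i xy^i z ∈ L for every i ≥ 0.
All symbols are a's, so only lengths matter: let k = |vy|, with 1 ≤ k ≤ |vxy| ≤ p < 2^p.

Take i = 2: |uv²xy²z| = 2^p + k, and 2^p < 2^p + k < 2^p + 2^p = 2^(p+1).
So the length lies strictly between consecutive powers of two and is not a power of 2; uv²xy²z ∉ L.

This contradicts the CFL pumping lemma, which requires uv^i xy^i z ∈ L for all i ≥ 0.
Hence L = {a^(2^n) : n ≥ 0} is not context-free. ∎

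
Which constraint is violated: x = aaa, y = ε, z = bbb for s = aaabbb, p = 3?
Violated: |y| > 0

The decomposition x = aaa, y = ε, z = bbb for s = aaabbb with p = 3
violates the constraint: |y| > 0

|y| = 0, but the pumping lemma requires |y| > 0 (y must be non-empty).

Pumping lemma constraints:
1. xyz = s (decomposition is valid)
2. |xy| ≤ p
3. |y| > 0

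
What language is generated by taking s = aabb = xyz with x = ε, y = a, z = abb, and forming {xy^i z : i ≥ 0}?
{xy^i z : i ≥ 0} = {a^(i+1) b^2 : i ≥ 0} = {abb, aabb, aaabb, ...}

With x = ε, y = a, z = abb: Starting with aabb and pumping the first 'a' (z = abb keeps the second 'a'), we get strings with i+1 a's followed by 2 b's for i = 0, 1, 2, ...; note bb is not produced because z always contributes one a.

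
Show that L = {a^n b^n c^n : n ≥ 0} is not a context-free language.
Assume for contradiction that L is context-free, and let p ≥ 1 be the pumping length given by the pumping lemma for CFLs.
Choose s = a^p b^p c^p. Then s ∈ L and |s| = 3p ≥ p.
By the CFL pumping lemma, s = uvxyz for some u, v, x, y, z with |vxy| ≤ p, |vy| ≥ 1, and uv^i xy^i z ∈ L for every i ≥ 0.

Because |vxy| ≤ p, the window vxy cannot contain both an a and a c: any substring of s containing both must include the entire block b^p plus at least one a and one c, so it has length ≥ p + 2 > p.
Hence at least one of the letters a, c does not occur in vy at all.

Take i = 0: the string uxz is obtained from s by deleting |vy| ≥ 1 symbols, so |uxz| = 3p − |vy| < 3p.
But the letter (a or c) that does not occur in vy still occurs exactly p times in uxz. Every string of L with exactly p copies of some letter is a^p b^p c^p, of length 3p. Since |uxz| < 3p, uxz ∉ L.

This contradicts the CFL pumping lemma, which requires uv^i xy^i z ∈ L for all i ≥ 0.
Hence L = {a^n b^n c^n : n ≥ 0} is not context-free. ∎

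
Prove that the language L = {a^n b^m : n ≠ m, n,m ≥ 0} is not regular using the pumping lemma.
Assume for contradiction that L is regular, and let p ≥ 1 be the pumping length given by the pumping lemma.
Choose s = a^p b^(p + p!). Then s ∈ L because p ≠ p + p! (as p! ≥ 1), and |s| ≥ p.
By the pumping lemma, s = xyz for some x, y, z with |xy| ≤ p, |y| ≥ 1, and xy^i z ∈ L for every i ≥ 0.
Since |xy| ≤ p and the first p symbols of s are all a's, y = a^k for some k with 1 ≤ k ≤ p.
For every i ≥ 0, xy^i z = a^(p + (i − 1)k) b^(p + p!).

Because 1 ≤ k ≤ p, k divides p!. Let t = p!/k (a positive integer) and take i = t + 1.
Then the number of a's is p + tk = p + p!, which equals the number of b's.
So xy^(t+1) z = a^(p + p!) b^(p + p!) has equally many a's and b's and is NOT in L.

This contradicts the pumping lemma, which requires xy^i z ∈ L for all i ≥ 0.
Hence L = {a^n b^m : n ≠ m, n,m ≥ 0} is not regular. ∎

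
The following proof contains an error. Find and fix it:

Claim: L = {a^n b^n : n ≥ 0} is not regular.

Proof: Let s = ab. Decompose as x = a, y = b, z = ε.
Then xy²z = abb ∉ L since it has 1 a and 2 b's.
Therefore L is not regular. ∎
Error: The string s = ab might be shorter than the pumping length p.

Correction: Choose s = a^p b^p to ensure |s| ≥ p. Also, the decomposition is wrong: with |xy| ≤ p, y cannot include b's when s starts with p a's.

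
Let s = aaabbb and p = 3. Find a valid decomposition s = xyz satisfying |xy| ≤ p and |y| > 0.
x = '', y = 'aaa', z = 'bbb'

For s = aaabbb and p = 3, one valid decomposition is:
- x = '' (length 0)
- y = 'aaa' (length 3)
- z = 'bbb' (length 3)

Verification:
- xyz = '' + 'aaa' + 'bbb' = aaabbb ✓
- |xy| = 3 ≤ 3 ✓
- |y| = 3 > 0 ✓

All pumping lemma constraints are satisfied.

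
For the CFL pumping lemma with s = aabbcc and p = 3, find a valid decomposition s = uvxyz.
u='aa', v='b', x='b', y='c', z='c'

For s = aabbcc with pumping length p = 3:

One valid decomposition:
- u = 'aa'
- v = 'b'
- x = 'b'
- y = 'c'
- z = 'c'

Verification:
- uvxyz = 'aa' + 'b' + 'b' + 'c' + 'c' = aabbcc ✓
- |vxy| = |'bbc'| = 3 ≤ 3 ✓
- |vy| = |'bc'| = 2 > 0 ✓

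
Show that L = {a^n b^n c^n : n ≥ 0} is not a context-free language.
Assume for contradiction that L is context-free, and let p ≥ 1 be the pumping length given by the pumping lemma for CFLs.
Choose s = a^p b^p c^p. Then s ∈ L and |s| = 3p ≥ p.
By the CFL pumping lemma, s = uvxyz for some u, v, x, y, z with |vxy| ≤ p, |vy| ≥ 1, and uv^i xy^i z ∈ L for every i ≥ 0.

Because |vxy| ≤ p, the window vxy cannot contain both an a and a c: any substring of s containing both must include the entire block b^p plus at least one a and one c, so it has length ≥ p + 2 > p.
Hence at least one of the letters a, c does not occur in vy at all.

Take i = 0: the string uxz is obtained from s by deleting |vy| ≥ 1 symbols, so |uxz| = 3p − |vy| < 3p.
But the letter (a or c) that does not occur in vy still occurs exactly p times in uxz. Every string of L with exactly p copies of some letter is a^p b^p c^p, of length 3p. Since |uxz| < 3p, uxz ∉ L.

This contradicts the CFL pumping lemma, which requires uv^i xy^i z ∈ L for all i ≥ 0.
Hence L = {a^n b^n c^n : n ≥ 0} is not context-free. ∎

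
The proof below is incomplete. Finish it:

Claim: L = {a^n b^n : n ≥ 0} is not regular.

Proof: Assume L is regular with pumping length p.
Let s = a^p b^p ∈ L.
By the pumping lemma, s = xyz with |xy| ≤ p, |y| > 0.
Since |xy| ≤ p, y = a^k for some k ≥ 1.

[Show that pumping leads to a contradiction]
Consider xy²z = a^(p+k) b^p.

Since k ≥ 1, we have p + k > p.
So xy²z has more a's than b's: (p+k) a's vs p b's.
This means xy²z ∉ L because a^n b^n requires equal counts.

This contradicts the pumping lemma which states xy²z ∈ L.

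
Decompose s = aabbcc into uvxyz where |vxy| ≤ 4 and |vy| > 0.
u='a', v='a', x='bb', y='c', z='c'

For s = aabbcc with pumping length p = 4:

One valid decomposition:
- u = 'a'
- v = 'a'
- x = 'bb'
- y = 'c'
- z = 'c'

Verification:
- uvxyz = 'a' + 'a' + 'bb' + 'c' + 'c' = aabbcc ✓
- |vxy| = |'abbc'| = 4 ≤ 4 ✓
- |vy| = |'ac'| = 2 > 0 ✓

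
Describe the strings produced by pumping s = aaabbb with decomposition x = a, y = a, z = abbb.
{xy^i z : i ≥ 0} = {a^(2+i) b^3 : i ≥ 0} = {aabbb, aaabbb, aaaabbb, ...}

With x = a, y = a, z = abbb: Starting with aaabbb and pumping the second 'a', we get strings with 2+i a's followed by 3 b's for i = 0, 1, 2, ...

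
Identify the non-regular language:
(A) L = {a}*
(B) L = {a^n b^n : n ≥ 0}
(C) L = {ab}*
(B) {a^n b^n : n ≥ 0}

(B) L = {a^n b^n : n ≥ 0} is NOT regular.

The pumping lemma can be used to prove this:
After pumping, the number of a's and b's become unequal

The other languages are regular because they can be recognized by finite automata.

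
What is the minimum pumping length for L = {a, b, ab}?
p = 3

For a finite language L, the pumping lemma holds vacuously if p > max|s| for s ∈ L.

The longest string in L = {a, b, ab} has length 2.
If p = 3, then no string s ∈ L has |s| ≥ p, so the condition is vacuously true.

The minimum pumping length is p = 3.

Why no smaller p works: for any p ≤ 2, the longest string s ∈ L has |s| = 2 ≥ p, so it would
have to be pumpable; but pumping up (i = 2, 3, ...) produces ever longer strings, which cannot all lie in the
finite language L. So the pumping property fails for every p ≤ 2.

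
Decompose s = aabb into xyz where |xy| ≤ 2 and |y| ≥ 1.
x = '', y = 'aa', z = 'bb'

For s = aabb and p = 2, one valid decomposition is:
- x = '' (length 0)
- y = 'aa' (length 2)
- z = 'bb' (length 2)

Verification:
- xyz = '' + 'aa' + 'bb' = aabb ✓
- |xy| = 2 ≤ 2 ✓
- |y| = 2 > 0 ✓

All pumping lemma constraints are satisfied.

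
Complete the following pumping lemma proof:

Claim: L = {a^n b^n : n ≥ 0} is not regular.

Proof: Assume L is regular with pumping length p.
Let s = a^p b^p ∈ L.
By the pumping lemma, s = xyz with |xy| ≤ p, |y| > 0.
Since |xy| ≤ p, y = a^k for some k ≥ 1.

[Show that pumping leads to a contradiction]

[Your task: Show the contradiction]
Consider xy²z = a^(p+k) b^p.

Since k ≥ 1, we have p + k > p.
So xy²z has more a's than b's: (p+k) a's vs p b's.
This means xy²z ∉ L because a^n b^n requires equal counts.

This contradicts the pumping lemma which states xy²z ∈ L.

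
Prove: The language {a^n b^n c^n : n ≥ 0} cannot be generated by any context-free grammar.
Assume for contradiction that L is context-free, and let p ≥ 1 be the pumping length given by the pumping lemma for CFLs.
Choose s = a^p b^p c^p. Then s ∈ L and |s| = 3p ≥ p.
By the CFL pumping lemma, s = uvxyz for some u, v, x, y, z with |vxy| ≤ p, |vy| ≥ 1, and uv^i xy^i z ∈ L for every i ≥ 0.

Because |vxy| ≤ p, the window vxy cannot contain both an a and a c: any substring of s containing both must include the entire block b^p plus at least one a and one c, so it has length ≥ p + 2 > p.
Hence at least one of the letters a, c does not occur in vy at all.

Take i = 0: the string uxz is obtained from s by deleting |vy| ≥ 1 symbols, so |uxz| = 3p − |vy| < 3p.
But the letter (a or c) that does not occur in vy still occurs exactly p times in uxz. Every string of L with exactly p copies of some letter is a^p b^p c^p, of length 3p. Since |uxz| < 3p, uxz ∉ L.

This contradicts the CFL pumping lemma, which requires uv^i xy^i z ∈ L for all i ≥ 0.
Hence L = {a^n b^n c^n : n ≥ 0} is not context-free. ∎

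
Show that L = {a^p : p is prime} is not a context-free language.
Assume for contradiction that L is context-free, and let p ≥ 1 be the pumping length given by the pumping lemma for CFLs.
Choose a prime q with q ≥ p and let s = a^q. Then s ∈ L and |s| = q ≥ p.
By the CFL pumping lemma, s = uvxyz for some u, v, x, y, z with |vxy| ≤ p, |vy| ≥ 1, and uv^i xy^i z ∈ L for every i ≥ 0.
All symbols are a's, so only lengths matter: let k = |vy|, with 1 ≤ k ≤ p. Then |uv^i xy^i z| = q + (i − 1)k.

Take i = q + 1: the length is q + qk = q(k + 1).
Both factors satisfy q ≥ 2 and k + 1 ≥ 2, so q(k + 1) is composite and uv^(q+1) xy^(q+1) z ∉ L.

This contradicts the CFL pumping lemma, which requires uv^i xy^i z ∈ L for all i ≥ 0.
Hence L = {a^p : p is prime} is not context-free. ∎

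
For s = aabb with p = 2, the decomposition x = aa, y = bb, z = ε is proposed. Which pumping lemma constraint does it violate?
Violated: |xy| ≤ p

The decomposition x = aa, y = bb, z = ε for s = aabb with p = 2
violates the constraint: |xy| ≤ p

|xy| = |aabb| = 4 > 2 = p. The decomposition puts too many characters in xy.

Pumping lemma constraints:
1. xyz = s (decomposition is valid)
2. |xy| ≤ p
3. |y| > 0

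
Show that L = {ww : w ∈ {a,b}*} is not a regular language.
Assume for contradiction that L is regular, and let p ≥ 1 be the pumping length given by the pumping lemma.
Choose s = a^p b a^p b. Then s ∈ L (take w = a^p b) and |s| = 2p + 2 ≥ p.
By the pumping lemma, s = xyz for some x, y, z with |xy| ≤ p, |y| ≥ 1, and xy^i z ∈ L for every i ≥ 0.
Since |xy| ≤ p and the first p symbols of s are all a's, y = a^k for some k with 1 ≤ k ≤ p.

Take i = 2: t = xy²z = a^(p + k) b a^p b.
Suppose t = uu for some string u. The string t contains exactly two b's and ends in b, so u contains exactly one b and ends in b; hence u = a^j b for some j, and uu = a^j b a^j b. Comparing with t = a^(p + k) b a^p b forces j = p + k (first block) and j = p (second block), which is impossible since k ≥ 1. So t ∉ L.

This contradicts the pumping lemma, which requires xy^i z ∈ L for all i ≥ 0.
Hence L = {ww : w ∈ {a,b}*} is not regular. ∎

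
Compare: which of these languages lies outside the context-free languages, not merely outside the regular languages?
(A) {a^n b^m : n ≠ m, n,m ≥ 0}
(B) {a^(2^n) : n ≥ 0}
(B) {a^(2^n) : n ≥ 0}

(B) {a^(2^n) : n ≥ 0} requires the CFL pumping lemma.

- {a^n b^m : n ≠ m, n,m ≥ 0} is context-free (but not regular)
  • Can be shown non-regular with the regular pumping lemma
  • After pumping a's, we can make n = m

- {a^(2^n) : n ≥ 0} is NOT context-free
  • Requires the CFL pumping lemma to prove
  • Gaps between powers of 2 grow exponentially

The CFL pumping lemma is "stronger" in that it can prove non-membership
in the larger class of context-free languages.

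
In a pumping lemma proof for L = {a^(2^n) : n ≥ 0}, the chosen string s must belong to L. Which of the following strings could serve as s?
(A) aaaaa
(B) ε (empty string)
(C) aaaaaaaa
(C) aaaaaaaa

The pumping lemma is applied to a string s that lies in L, so first check membership of each option:
- (A) aaaaa has length 5, strictly between 2^2 = 4 and 2^3 = 8, so it is not in L ✗
- (B) ε has length 0, which is not a power of 2, so it is not in L ✗
- (C) aaaaaaaa has length 8 = 2^3, so it is in L ✓

Only (C) aaaaaaaa is in L, so it is the only candidate that could play the role of s.
(In a complete proof one picks s in terms of the pumping length p so that |s| ≥ p is guaranteed; a fixed string like aaaaaaaa illustrates the shape of such an s.)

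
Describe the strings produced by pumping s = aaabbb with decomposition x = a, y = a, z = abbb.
{xy^i z : i ≥ 0} = {a^(2+i) b^3 : i ≥ 0} = {aabbb, aaabbb, aaaabbb, ...}

With x = a, y = a, z = abbb: Starting with aaabbb and pumping the second 'a', we get strings with 2+i a's followed by 3 b's for i = 0, 1, 2, ...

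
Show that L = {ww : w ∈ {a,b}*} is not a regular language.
Assume for contradiction that L is regular, and let p ≥ 1 be the pumping length given by the pumping lemma.
Choose s = a^p b a^p b. Then s ∈ L (take w = a^p b) and |s| = 2p + 2 ≥ p.
By the pumping lemma, s = xyz for some x, y, z with |xy| ≤ p, |y| ≥ 1, and xy^i z ∈ L for every i ≥ 0.
Since |xy| ≤ p and the first p symbols of s are all a's, y = a^k for some k with 1 ≤ k ≤ p.

Take i = 2: t = xy²z = a^(p + k) b a^p b.
Suppose t = uu for some string u. The string t contains exactly two b's and ends in b, so u contains exactly one b and ends in b; hence u = a^j b for some j, and uu = a^j b a^j b. Comparing with t = a^(p + k) b a^p b forces j = p + k (first block) and j = p (second block), which is impossible since k ≥ 1. So t ∉ L.

This contradicts the pumping lemma, which requires xy^i z ∈ L for all i ≥ 0.
Hence L = {ww : w ∈ {a,b}*} is not regular. ∎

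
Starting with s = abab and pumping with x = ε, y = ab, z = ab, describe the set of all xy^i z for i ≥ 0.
{xy^i z : i ≥ 0} = {(ab)^(i+1) : i ≥ 0} = {ab, abab, ababab, ...}

With x = ε, y = ab, z = ab: Pumping 'ab' gives strings of alternating a's and b's.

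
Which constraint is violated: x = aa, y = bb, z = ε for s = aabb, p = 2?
Violated: |xy| ≤ p

The decomposition x = aa, y = bb, z = ε for s = aabb with p = 2
violates the constraint: |xy| ≤ p

|xy| = |aabb| = 4 > 2 = p. The decomposition puts too many characters in xy.

Pumping lemma constraints:
1. xyz = s (decomposition is valid)
2. |xy| ≤ p
3. |y| > 0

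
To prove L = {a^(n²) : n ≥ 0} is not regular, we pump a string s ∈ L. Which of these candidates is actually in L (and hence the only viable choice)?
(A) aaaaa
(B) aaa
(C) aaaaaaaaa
(C) aaaaaaaaa

The pumping lemma is applied to a string s that lies in L, so first check membership of each option:
- (A) aaaaa has length 5, strictly between 2² = 4 and 3² = 9, so it is not in L ✗
- (B) aaa has length 3, strictly between 1² = 1 and 2² = 4, so it is not in L ✗
- (C) aaaaaaaaa has length 9 = 3², a perfect square, so it is in L ✓

Only (C) aaaaaaaaa is in L, so it is the only candidate that could play the role of s.
(In a complete proof one picks s in terms of the pumping length p so that |s| ≥ p is guaranteed; a fixed string like aaaaaaaaa illustrates the shape of such an s.)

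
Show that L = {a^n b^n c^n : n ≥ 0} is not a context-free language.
Assume for contradiction that L is context-free, and let p ≥ 1 be the pumping length given by the pumping lemma for CFLs.
Choose s = a^p b^p c^p. Then s ∈ L and |s| = 3p ≥ p.
By the CFL pumping lemma, s = uvxyz for some u, v, x, y, z with |vxy| ≤ p, |vy| ≥ 1, and uv^i xy^i z ∈ L for every i ≥ 0.

Because |vxy| ≤ p, the window vxy cannot contain both an a and a c: any substring of s containing both must include the entire block b^p plus at least one a and one c, so it has length ≥ p + 2 > p.
Hence at least one of the letters a, c does not occur in vy at all.

Take i = 0: the string uxz is obtained from s by deleting |vy| ≥ 1 symbols, so |uxz| = 3p − |vy| < 3p.
But the letter (a or c) that does not occur in vy still occurs exactly p times in uxz. Every string of L with exactly p copies of some letter is a^p b^p c^p, of length 3p. Since |uxz| < 3p, uxz ∉ L.

This contradicts the CFL pumping lemma, which requires uv^i xy^i z ∈ L for all i ≥ 0.
Hence L = {a^n b^n c^n : n ≥ 0} is not context-free. ∎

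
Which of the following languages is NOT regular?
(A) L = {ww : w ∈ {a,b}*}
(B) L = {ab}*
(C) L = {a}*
(A) {ww : w ∈ {a,b}*}

(A) L = {ww : w ∈ {a,b}*} is NOT regular.

The pumping lemma can be used to prove this:
After pumping, the two halves no longer match

The other languages are regular because they can be recognized by finite automata.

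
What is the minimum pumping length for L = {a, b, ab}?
p = 3

For a finite language L, the pumping lemma holds vacuously if p > max|s| for s ∈ L.

The longest string in L = {a, b, ab} has length 2.
If p = 3, then no string s ∈ L has |s| ≥ p, so the condition is vacuously true.

The minimum pumping length is p = 3.

Why no smaller p works: for any p ≤ 2, the longest string s ∈ L has |s| = 2 ≥ p, so it would
have to be pumpable; but pumping up (i = 2, 3, ...) produces ever longer strings, which cannot all lie in the
finite language L. So the pumping property fails for every p ≤ 2.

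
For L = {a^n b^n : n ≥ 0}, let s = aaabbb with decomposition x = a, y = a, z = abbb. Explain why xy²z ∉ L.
xy²z = aaaabbb ∉ L

Pumping with i = 2 replaces y = a by y² = aa:
- Original: s = xyz = aaabbb; aaabbb = a^3 b^3 has equal counts (3 = 3), so it is in L
- Pumped: xy²z = a · aa · abbb = aaaabbb
- aaaabbb has 4 a's and 3 b's; 4 ≠ 3, so it is not in L

The pumping lemma would require xy²z ∈ L, so this decomposition yields a contradiction.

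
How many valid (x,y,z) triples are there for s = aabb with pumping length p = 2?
3

For s = 'aabb' with pumping length p = 2:

Constraints: |xy| ≤ 2, |y| > 0

Valid decompositions (|xy| ≤ p, |y| ≥ 1):
  • x='', y='a', z='abb'
  • x='a', y='a', z='bb'
  • x='', y='aa', z='bb'

Total count: 3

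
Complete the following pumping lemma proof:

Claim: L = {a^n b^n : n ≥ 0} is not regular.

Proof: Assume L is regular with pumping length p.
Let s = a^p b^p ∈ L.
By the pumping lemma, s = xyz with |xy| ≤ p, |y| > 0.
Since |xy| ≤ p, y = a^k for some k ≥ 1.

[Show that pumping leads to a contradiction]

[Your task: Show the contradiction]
Consider xy²z = a^(p+k) b^p.

Since k ≥ 1, we have p + k > p.
So xy²z has more a's than b's: (p+k) a's vs p b's.
This means xy²z ∉ L because a^n b^n requires equal counts.

This contradicts the pumping lemma which states xy²z ∈ L.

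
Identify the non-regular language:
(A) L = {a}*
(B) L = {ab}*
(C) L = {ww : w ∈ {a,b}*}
(C) {ww : w ∈ {a,b}*}

(C) L = {ww : w ∈ {a,b}*} is NOT regular.

The pumping lemma can be used to prove this:
After pumping, the two halves no longer match

The other languages are regular because they can be recognized by finite automata.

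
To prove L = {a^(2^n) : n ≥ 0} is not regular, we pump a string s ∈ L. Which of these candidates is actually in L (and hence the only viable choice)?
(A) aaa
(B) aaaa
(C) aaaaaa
(B) aaaa

The pumping lemma is applied to a string s that lies in L, so first check membership of each option:
- (A) aaa has length 3, strictly between 2^1 = 2 and 2^2 = 4, so it is not in L ✗
- (B) aaaa has length 4 = 2^2, so it is in L ✓
- (C) aaaaaa has length 6, strictly between 2^2 = 4 and 2^3 = 8, so it is not in L ✗

Only (B) aaaa is in L, so it is the only candidate that could play the role of s.
(In a complete proof one picks s in terms of the pumping length p so that |s| ≥ p is guaranteed; a fixed string like aaaa illustrates the shape of such an s.)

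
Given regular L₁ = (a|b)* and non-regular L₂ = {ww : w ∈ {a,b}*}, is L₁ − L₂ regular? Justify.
No — L₁ − L₂ is not regular.

L₁ − L₂ is the complement of {ww} within {a,b}*. If it were regular, its complement {ww} would be regular as well (regular languages are closed under complement) — contradiction. So L₁ − L₂ is not regular.

Note that the bare facts "L₁ regular, L₂ non-regular" do not settle the question by themselves: the closure of regular languages under ∪, ∩, complement and difference applies only when BOTH operands are regular. With a non-regular operand the result can come out regular or non-regular depending on the specific languages, so one has to work out L₁ − L₂ for this particular pair, as above.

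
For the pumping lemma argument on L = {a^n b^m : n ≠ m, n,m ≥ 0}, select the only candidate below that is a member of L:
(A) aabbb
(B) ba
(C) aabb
(A) aabbb

The pumping lemma is applied to a string s that lies in L, so first check membership of each option:
- (A) aabbb = a^2 b^3 with 2 ≠ 3, so it is in L ✓
- (B) ba has an a after a b, so it is not of the form a^n b^m and is not in L ✗
- (C) aabb = a^2 b^2 has n = m = 2, so it is not in L ✗

Only (A) aabbb is in L, so it is the only candidate that could play the role of s.
(In a complete proof one picks s in terms of the pumping length p so that |s| ≥ p is guaranteed; a fixed string like aabbb illustrates the shape of such an s.)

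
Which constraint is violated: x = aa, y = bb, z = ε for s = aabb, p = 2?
Violated: |xy| ≤ p

The decomposition x = aa, y = bb, z = ε for s = aabb with p = 2
violates the constraint: |xy| ≤ p

|xy| = |aabb| = 4 > 2 = p. The decomposition puts too many characters in xy.

Pumping lemma constraints:
1. xyz = s (decomposition is valid)
2. |xy| ≤ p
3. |y| > 0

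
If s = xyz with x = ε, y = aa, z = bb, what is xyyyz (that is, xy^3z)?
aaaaaabb

Given x = '', y = 'aa', z = 'bb' and i = 3:

xy^3z = x + y·y·...·y (3 times) + z
       = '' + 'aa'^3 + 'bb'
       = '' + 'aaaaaa' + 'bb'
       = 'aaaaaabb'

The pumped string is 'aaaaaabb' with length 8.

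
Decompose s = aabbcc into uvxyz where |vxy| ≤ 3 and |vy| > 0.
u='aa', v='b', x='b', y='c', z='c'

For s = aabbcc with pumping length p = 3:

One valid decomposition:
- u = 'aa'
- v = 'b'
- x = 'b'
- y = 'c'
- z = 'c'

Verification:
- uvxyz = 'aa' + 'b' + 'b' + 'c' + 'c' = aabbcc ✓
- |vxy| = |'bbc'| = 3 ≤ 3 ✓
- |vy| = |'bc'| = 2 > 0 ✓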